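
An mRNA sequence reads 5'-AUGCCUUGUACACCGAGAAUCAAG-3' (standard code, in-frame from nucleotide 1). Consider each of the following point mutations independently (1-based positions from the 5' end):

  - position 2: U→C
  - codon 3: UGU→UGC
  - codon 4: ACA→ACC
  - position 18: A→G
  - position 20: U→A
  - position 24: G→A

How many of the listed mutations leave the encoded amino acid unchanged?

Codon 1: AUG (Met) → ACG (Thr) — missense.
Codon 3: UGU (Cys) → UGC (Cys) — synonymous.
Codon 4: ACA (Thr) → ACC (Thr) — synonymous.
Codon 6: AGA (Arg) → AGG (Arg) — synonymous.
Codon 7: AUC (Ile) → AAC (Asn) — missense.
Codon 8: AAG (Lys) → AAA (Lys) — synonymous.
Synonymous: 4 of 6.

4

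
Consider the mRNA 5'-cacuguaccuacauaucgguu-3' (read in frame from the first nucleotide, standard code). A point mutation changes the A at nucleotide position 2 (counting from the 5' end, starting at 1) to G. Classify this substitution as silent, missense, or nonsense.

Position 2 falls in codon 1: CAC → His.
After the substitution the codon is CGC → Arg.
His ≠ Arg, so this is a missense mutation.

missense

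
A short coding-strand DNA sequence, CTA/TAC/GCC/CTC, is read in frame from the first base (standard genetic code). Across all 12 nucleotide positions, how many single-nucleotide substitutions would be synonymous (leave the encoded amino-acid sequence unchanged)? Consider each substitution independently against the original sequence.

11

Codon 1 (CTA, Leu): 4 synonymous substitutions.
Codon 2 (TAC, Tyr): 1 synonymous substitution.
Codon 3 (GCC, Ala): 3 synonymous substitutions.
Codon 4 (CTC, Leu): 3 synonymous substitutions.
Total: 4 + 1 + 3 + 3 = 11.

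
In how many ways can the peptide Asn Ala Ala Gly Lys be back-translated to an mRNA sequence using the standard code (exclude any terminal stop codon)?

Asn: 2 codons.
Ala: 4 codons.
Ala: 4 codons.
Gly: 4 codons.
Lys: 2 codons.
2 × 4 × 4 × 4 × 2 = 256.

256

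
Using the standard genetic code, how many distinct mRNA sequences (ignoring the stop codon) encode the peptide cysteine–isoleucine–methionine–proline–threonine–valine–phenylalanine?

Cys: 2 codons.
Ile: 3 codons.
Met: 1 codon.
Pro: 4 codons.
Thr: 4 codons.
Val: 4 codons.
Phe: 2 codons.
2 × 3 × 1 × 4 × 4 × 4 × 2 = 768.

768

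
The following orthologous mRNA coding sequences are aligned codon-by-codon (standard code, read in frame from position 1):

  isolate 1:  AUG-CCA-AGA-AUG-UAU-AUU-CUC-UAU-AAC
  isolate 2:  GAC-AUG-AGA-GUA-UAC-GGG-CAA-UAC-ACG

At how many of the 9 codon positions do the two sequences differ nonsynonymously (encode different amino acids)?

6

Codon 1: AUG Met / GAC Asp — nonsynonymous.
Codon 2: CCA Pro / AUG Met — nonsynonymous.
Codon 3: AGA Arg / AGA Arg — identical.
Codon 4: AUG Met / GUA Val — nonsynonymous.
Codon 5: UAU Tyr / UAC Tyr — synonymous.
Codon 6: AUU Ile / GGG Gly — nonsynonymous.
Codon 7: CUC Leu / CAA Gln — nonsynonymous.
Codon 8: UAU Tyr / UAC Tyr — synonymous.
Codon 9: AAC Asn / ACG Thr — nonsynonymous.
Nonsynonymous differences: 6.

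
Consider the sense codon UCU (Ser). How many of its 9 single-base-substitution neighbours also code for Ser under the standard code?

Position 1: none → 0 synonymous.
Position 2: none → 0 synonymous.
Position 3: UCC, UCA, UCG → 3 synonymous.
Total: 0 + 0 + 3 = 3.

3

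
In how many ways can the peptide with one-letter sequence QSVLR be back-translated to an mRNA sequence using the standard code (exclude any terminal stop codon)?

Gln: 2 codons.
Ser: 6 codons.
Val: 4 codons.
Leu: 6 codons.
Arg: 6 codons.
2 × 6 × 4 × 6 × 6 = 1728.

1728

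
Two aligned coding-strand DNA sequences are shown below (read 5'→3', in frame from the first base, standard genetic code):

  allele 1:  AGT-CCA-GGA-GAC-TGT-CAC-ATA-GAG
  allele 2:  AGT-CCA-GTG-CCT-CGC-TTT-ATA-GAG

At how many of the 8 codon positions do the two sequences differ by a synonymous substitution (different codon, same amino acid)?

0

Codon 1: AGT Ser / AGT Ser — identical.
Codon 2: CCA Pro / CCA Pro — identical.
Codon 3: GGA Gly / GTG Val — nonsynonymous.
Codon 4: GAC Asp / CCT Pro — nonsynonymous.
Codon 5: TGT Cys / CGC Arg — nonsynonymous.
Codon 6: CAC His / TTT Phe — nonsynonymous.
Codon 7: ATA Ile / ATA Ile — identical.
Codon 8: GAG Glu / GAG Glu — identical.
Synonymous differences: 0.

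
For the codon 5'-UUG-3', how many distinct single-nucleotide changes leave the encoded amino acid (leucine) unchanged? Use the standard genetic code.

Position 1: CUG → 1 synonymous.
Position 2: none → 0 synonymous.
Position 3: UUA → 1 synonymous.
Total: 1 + 0 + 1 = 2.

2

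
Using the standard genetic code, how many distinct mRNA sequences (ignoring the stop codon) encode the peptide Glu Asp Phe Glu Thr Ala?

Glu: 2 codons.
Asp: 2 codons.
Phe: 2 codons.
Glu: 2 codons.
Thr: 4 codons.
Ala: 4 codons.
2 × 2 × 2 × 2 × 4 × 4 = 256.

256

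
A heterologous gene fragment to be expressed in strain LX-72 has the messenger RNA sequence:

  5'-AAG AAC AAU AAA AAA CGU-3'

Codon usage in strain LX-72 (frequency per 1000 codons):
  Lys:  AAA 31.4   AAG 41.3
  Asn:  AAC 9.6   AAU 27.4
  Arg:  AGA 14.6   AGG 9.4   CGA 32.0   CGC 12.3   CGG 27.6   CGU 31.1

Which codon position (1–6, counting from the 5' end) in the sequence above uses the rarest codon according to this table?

Codon 1 AAG (Lys): 41.3 per 1000.
Codon 2 AAC (Asn): 9.6 per 1000.
Codon 3 AAU (Asn): 27.4 per 1000.
Codon 4 AAA (Lys): 31.4 per 1000.
Codon 5 AAA (Lys): 31.4 per 1000.
Codon 6 CGU (Arg): 31.1 per 1000.
Lowest frequency is 9.6 at codon 2.

2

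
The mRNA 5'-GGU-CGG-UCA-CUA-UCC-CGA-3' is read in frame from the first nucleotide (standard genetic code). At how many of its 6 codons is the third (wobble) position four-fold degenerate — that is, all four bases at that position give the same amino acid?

Codon 1 GGU (Gly): third position 4-fold.
Codon 2 CGG (Arg): third position 4-fold.
Codon 3 UCA (Ser): third position 4-fold.
Codon 4 CUA (Leu): third position 4-fold.
Codon 5 UCC (Ser): third position 4-fold.
Codon 6 CGA (Arg): third position 4-fold.
Four-fold degenerate third positions: 6.

6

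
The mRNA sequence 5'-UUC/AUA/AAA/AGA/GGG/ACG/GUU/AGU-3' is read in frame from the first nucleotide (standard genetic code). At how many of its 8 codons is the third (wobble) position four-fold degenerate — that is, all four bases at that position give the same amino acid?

Codon 1 UUC (Phe): third position 2-fold.
Codon 2 AUA (Ile): third position 3-fold.
Codon 3 AAA (Lys): third position 2-fold.
Codon 4 AGA (Arg): third position 2-fold.
Codon 5 GGG (Gly): third position 4-fold.
Codon 6 ACG (Thr): third position 4-fold.
Codon 7 GUU (Val): third position 4-fold.
Codon 8 AGU (Ser): third position 2-fold.
Four-fold degenerate third positions: 3.

3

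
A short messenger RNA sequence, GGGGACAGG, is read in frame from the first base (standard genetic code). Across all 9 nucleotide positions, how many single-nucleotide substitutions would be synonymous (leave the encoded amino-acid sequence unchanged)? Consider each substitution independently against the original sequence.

Codon 1 (GGG, Gly): 3 synonymous substitutions.
Codon 2 (GAC, Asp): 1 synonymous substitution.
Codon 3 (AGG, Arg): 2 synonymous substitutions.
Total: 3 + 1 + 2 = 6.

6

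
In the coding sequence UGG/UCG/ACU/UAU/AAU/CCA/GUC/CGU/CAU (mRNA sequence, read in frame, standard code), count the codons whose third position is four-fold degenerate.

5

Codon 1 UGG (Trp): third position 1-fold.
Codon 2 UCG (Ser): third position 4-fold.
Codon 3 ACU (Thr): third position 4-fold.
Codon 4 UAU (Tyr): third position 2-fold.
Codon 5 AAU (Asn): third position 2-fold.
Codon 6 CCA (Pro): third position 4-fold.
Codon 7 GUC (Val): third position 4-fold.
Codon 8 CGU (Arg): third position 4-fold.
Codon 9 CAU (His): third position 2-fold.
Four-fold degenerate third positions: 5.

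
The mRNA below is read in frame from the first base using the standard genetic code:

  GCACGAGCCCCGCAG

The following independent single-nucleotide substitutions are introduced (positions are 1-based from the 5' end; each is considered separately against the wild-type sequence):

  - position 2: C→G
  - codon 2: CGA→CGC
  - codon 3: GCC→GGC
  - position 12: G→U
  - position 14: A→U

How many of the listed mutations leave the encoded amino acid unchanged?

2

Codon 1: GCA (Ala) → GGA (Gly) — missense.
Codon 2: CGA (Arg) → CGC (Arg) — synonymous.
Codon 3: GCC (Ala) → GGC (Gly) — missense.
Codon 4: CCG (Pro) → CCU (Pro) — synonymous.
Codon 5: CAG (Gln) → CUG (Leu) — missense.
Synonymous: 2 of 5.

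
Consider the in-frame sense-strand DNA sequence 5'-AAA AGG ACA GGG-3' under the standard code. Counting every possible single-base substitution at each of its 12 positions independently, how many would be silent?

Codon 1 (AAA, Lys): 1 synonymous substitution.
Codon 2 (AGG, Arg): 2 synonymous substitutions.
Codon 3 (ACA, Thr): 3 synonymous substitutions.
Codon 4 (GGG, Gly): 3 synonymous substitutions.
Total: 1 + 2 + 3 + 3 = 9.

9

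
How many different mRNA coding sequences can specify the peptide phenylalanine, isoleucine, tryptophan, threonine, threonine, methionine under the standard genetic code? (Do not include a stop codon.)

Phe: 2 codons.
Ile: 3 codons.
Trp: 1 codon.
Thr: 4 codons.
Thr: 4 codons.
Met: 1 codon.
2 × 3 × 1 × 4 × 4 × 1 = 96.

96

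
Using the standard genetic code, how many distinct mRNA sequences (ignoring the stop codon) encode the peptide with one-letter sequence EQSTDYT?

Glu: 2 codons.
Gln: 2 codons.
Ser: 6 codons.
Thr: 4 codons.
Asp: 2 codons.
Tyr: 2 codons.
Thr: 4 codons.
2 × 2 × 6 × 4 × 2 × 2 × 4 = 1536.

1536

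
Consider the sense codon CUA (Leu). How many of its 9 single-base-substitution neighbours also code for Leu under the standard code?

4

Position 1: UUA → 1 synonymous.
Position 2: none → 0 synonymous.
Position 3: CUU, CUC, CUG → 3 synonymous.
Total: 1 + 0 + 3 = 4.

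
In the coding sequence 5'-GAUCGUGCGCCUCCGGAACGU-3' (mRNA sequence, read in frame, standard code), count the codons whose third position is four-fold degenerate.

Codon 1 GAU (Asp): third position 2-fold.
Codon 2 CGU (Arg): third position 4-fold.
Codon 3 GCG (Ala): third position 4-fold.
Codon 4 CCU (Pro): third position 4-fold.
Codon 5 CCG (Pro): third position 4-fold.
Codon 6 GAA (Glu): third position 2-fold.
Codon 7 CGU (Arg): third position 4-fold.
Four-fold degenerate third positions: 5.

5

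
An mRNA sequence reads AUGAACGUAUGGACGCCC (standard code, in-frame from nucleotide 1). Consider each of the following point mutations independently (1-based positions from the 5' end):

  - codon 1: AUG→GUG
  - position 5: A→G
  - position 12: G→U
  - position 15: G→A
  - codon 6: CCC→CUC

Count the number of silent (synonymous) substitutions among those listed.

Codon 1: AUG (Met) → GUG (Val) — missense.
Codon 2: AAC (Asn) → AGC (Ser) — missense.
Codon 4: UGG (Trp) → UGU (Cys) — missense.
Codon 5: ACG (Thr) → ACA (Thr) — synonymous.
Codon 6: CCC (Pro) → CUC (Leu) — missense.
Synonymous: 1 of 5.

1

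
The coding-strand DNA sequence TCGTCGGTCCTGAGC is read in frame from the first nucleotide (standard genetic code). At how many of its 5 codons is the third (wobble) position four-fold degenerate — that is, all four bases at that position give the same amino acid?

4

Codon 1 TCG (Ser): third position 4-fold.
Codon 2 TCG (Ser): third position 4-fold.
Codon 3 GTC (Val): third position 4-fold.
Codon 4 CTG (Leu): third position 4-fold.
Codon 5 AGC (Ser): third position 2-fold.
Four-fold degenerate third positions: 4.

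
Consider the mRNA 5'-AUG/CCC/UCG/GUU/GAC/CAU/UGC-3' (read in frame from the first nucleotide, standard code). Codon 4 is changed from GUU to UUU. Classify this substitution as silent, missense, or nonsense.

Position 10 falls in codon 4: GUU → Val.
After the substitution the codon is UUU → Phe.
Val ≠ Phe, so this is a missense mutation.

missense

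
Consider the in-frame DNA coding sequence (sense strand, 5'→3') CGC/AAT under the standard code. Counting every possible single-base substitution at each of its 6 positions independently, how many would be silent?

4

Codon 1 (CGC, Arg): 3 synonymous substitutions.
Codon 2 (AAT, Asn): 1 synonymous substitution.
Total: 3 + 1 = 4.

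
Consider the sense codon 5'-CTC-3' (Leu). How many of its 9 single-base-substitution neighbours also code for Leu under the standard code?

3

Position 1: none → 0 synonymous.
Position 2: none → 0 synonymous.
Position 3: CTT, CTA, CTG → 3 synonymous.
Total: 0 + 0 + 3 = 3.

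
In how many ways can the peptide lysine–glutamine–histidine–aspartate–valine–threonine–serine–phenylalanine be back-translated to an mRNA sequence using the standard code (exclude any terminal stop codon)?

Lys: 2 codons.
Gln: 2 codons.
His: 2 codons.
Asp: 2 codons.
Val: 4 codons.
Thr: 4 codons.
Ser: 6 codons.
Phe: 2 codons.
2 × 2 × 2 × 2 × 4 × 4 × 6 × 2 = 3072.

3072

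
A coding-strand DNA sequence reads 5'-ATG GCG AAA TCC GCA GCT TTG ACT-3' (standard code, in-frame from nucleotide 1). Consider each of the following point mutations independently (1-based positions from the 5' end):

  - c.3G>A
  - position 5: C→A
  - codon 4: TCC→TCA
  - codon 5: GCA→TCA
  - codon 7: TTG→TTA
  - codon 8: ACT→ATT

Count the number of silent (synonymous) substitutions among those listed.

Codon 1: ATG (Met) → ATA (Ile) — missense.
Codon 2: GCG (Ala) → GAG (Glu) — missense.
Codon 4: TCC (Ser) → TCA (Ser) — synonymous.
Codon 5: GCA (Ala) → TCA (Ser) — missense.
Codon 7: TTG (Leu) → TTA (Leu) — synonymous.
Codon 8: ACT (Thr) → ATT (Ile) — missense.
Synonymous: 2 of 6.

2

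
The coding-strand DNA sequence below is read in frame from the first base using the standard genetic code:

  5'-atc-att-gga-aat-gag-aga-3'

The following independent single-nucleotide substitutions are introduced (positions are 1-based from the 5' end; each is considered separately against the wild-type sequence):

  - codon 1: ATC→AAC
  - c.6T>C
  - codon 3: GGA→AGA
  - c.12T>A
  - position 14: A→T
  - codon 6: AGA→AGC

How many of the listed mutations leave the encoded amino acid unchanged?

Codon 1: ATC (Ile) → AAC (Asn) — missense.
Codon 2: ATT (Ile) → ATC (Ile) — synonymous.
Codon 3: GGA (Gly) → AGA (Arg) — missense.
Codon 4: AAT (Asn) → AAA (Lys) — missense.
Codon 5: GAG (Glu) → GTG (Val) — missense.
Codon 6: AGA (Arg) → AGC (Ser) — missense.
Synonymous: 1 of 6.

1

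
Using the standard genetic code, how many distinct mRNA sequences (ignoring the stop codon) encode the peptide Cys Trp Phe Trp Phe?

Cys: 2 codons.
Trp: 1 codon.
Phe: 2 codons.
Trp: 1 codon.
Phe: 2 codons.
2 × 1 × 2 × 1 × 2 = 8.

8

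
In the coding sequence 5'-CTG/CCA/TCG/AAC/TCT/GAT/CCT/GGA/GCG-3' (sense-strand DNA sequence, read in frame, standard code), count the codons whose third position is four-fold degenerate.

Codon 1 CTG (Leu): third position 4-fold.
Codon 2 CCA (Pro): third position 4-fold.
Codon 3 TCG (Ser): third position 4-fold.
Codon 4 AAC (Asn): third position 2-fold.
Codon 5 TCT (Ser): third position 4-fold.
Codon 6 GAT (Asp): third position 2-fold.
Codon 7 CCT (Pro): third position 4-fold.
Codon 8 GGA (Gly): third position 4-fold.
Codon 9 GCG (Ala): third position 4-fold.
Four-fold degenerate third positions: 7.

7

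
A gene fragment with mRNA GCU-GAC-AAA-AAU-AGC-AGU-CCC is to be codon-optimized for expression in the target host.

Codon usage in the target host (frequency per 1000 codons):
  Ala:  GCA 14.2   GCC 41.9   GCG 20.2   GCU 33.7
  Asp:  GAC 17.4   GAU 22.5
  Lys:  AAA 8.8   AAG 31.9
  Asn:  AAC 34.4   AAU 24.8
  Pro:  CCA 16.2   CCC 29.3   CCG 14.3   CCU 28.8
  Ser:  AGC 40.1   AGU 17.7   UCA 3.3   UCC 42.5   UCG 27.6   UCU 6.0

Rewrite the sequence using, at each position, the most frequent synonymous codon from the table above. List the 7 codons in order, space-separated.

Codon 1 (Ala): best is GCC at 41.9.
Codon 2 (Asp): best is GAU at 22.5.
Codon 3 (Lys): best is AAG at 31.9.
Codon 4 (Asn): best is AAC at 34.4.
Codon 5 (Ser): best is UCC at 42.5.
Codon 6 (Ser): best is UCC at 42.5.
Codon 7 (Pro): best is CCC at 29.3.

GCC GAU AAG AAC UCC UCC CCC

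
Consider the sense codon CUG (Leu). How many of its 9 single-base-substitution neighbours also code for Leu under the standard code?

4

Position 1: UUG → 1 synonymous.
Position 2: none → 0 synonymous.
Position 3: CUU, CUC, CUA → 3 synonymous.
Total: 1 + 0 + 3 = 4.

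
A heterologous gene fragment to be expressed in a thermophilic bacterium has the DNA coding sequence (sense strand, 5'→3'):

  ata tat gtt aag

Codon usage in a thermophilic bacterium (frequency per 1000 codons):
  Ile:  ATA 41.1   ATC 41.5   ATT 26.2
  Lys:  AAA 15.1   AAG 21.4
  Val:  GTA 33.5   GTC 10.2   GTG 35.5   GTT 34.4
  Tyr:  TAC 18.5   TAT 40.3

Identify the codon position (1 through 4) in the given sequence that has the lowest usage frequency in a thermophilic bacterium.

Codon 1 ATA (Ile): 41.1 per 1000.
Codon 2 TAT (Tyr): 40.3 per 1000.
Codon 3 GTT (Val): 34.4 per 1000.
Codon 4 AAG (Lys): 21.4 per 1000.
Lowest frequency is 21.4 at codon 4.

4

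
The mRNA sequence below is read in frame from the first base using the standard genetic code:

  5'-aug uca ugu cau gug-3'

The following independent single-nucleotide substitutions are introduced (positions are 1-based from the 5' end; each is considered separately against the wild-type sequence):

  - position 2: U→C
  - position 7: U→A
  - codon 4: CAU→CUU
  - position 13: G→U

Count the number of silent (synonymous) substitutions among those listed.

Codon 1: AUG (Met) → ACG (Thr) — missense.
Codon 3: UGU (Cys) → AGU (Ser) — missense.
Codon 4: CAU (His) → CUU (Leu) — missense.
Codon 5: GUG (Val) → UUG (Leu) — missense.
Synonymous: 0 of 4.

0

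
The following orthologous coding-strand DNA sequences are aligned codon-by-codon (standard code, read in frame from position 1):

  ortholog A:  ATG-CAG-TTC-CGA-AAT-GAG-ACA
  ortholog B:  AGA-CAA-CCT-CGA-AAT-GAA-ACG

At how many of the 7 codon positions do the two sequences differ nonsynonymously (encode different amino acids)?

Codon 1: ATG Met / AGA Arg — nonsynonymous.
Codon 2: CAG Gln / CAA Gln — synonymous.
Codon 3: TTC Phe / CCT Pro — nonsynonymous.
Codon 4: CGA Arg / CGA Arg — identical.
Codon 5: AAT Asn / AAT Asn — identical.
Codon 6: GAG Glu / GAA Glu — synonymous.
Codon 7: ACA Thr / ACG Thr — synonymous.
Nonsynonymous differences: 2.

2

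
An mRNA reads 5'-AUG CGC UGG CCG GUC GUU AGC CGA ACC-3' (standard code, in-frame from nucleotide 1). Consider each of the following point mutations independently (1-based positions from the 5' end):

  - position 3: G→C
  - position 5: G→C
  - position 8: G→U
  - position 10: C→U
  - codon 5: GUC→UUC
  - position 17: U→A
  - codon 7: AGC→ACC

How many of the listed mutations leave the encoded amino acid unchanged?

0

Codon 1: AUG (Met) → AUC (Ile) — missense.
Codon 2: CGC (Arg) → CCC (Pro) — missense.
Codon 3: UGG (Trp) → UUG (Leu) — missense.
Codon 4: CCG (Pro) → UCG (Ser) — missense.
Codon 5: GUC (Val) → UUC (Phe) — missense.
Codon 6: GUU (Val) → GAU (Asp) — missense.
Codon 7: AGC (Ser) → ACC (Thr) — missense.
Synonymous: 0 of 7.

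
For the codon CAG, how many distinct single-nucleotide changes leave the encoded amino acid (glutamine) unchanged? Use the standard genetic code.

1

Position 1: none → 0 synonymous.
Position 2: none → 0 synonymous.
Position 3: CAA → 1 synonymous.
Total: 0 + 0 + 1 = 1.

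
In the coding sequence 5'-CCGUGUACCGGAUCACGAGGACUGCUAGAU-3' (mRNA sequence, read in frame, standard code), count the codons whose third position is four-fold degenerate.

Codon 1 CCG (Pro): third position 4-fold.
Codon 2 UGU (Cys): third position 2-fold.
Codon 3 ACC (Thr): third position 4-fold.
Codon 4 GGA (Gly): third position 4-fold.
Codon 5 UCA (Ser): third position 4-fold.
Codon 6 CGA (Arg): third position 4-fold.
Codon 7 GGA (Gly): third position 4-fold.
Codon 8 CUG (Leu): third position 4-fold.
Codon 9 CUA (Leu): third position 4-fold.
Codon 10 GAU (Asp): third position 2-fold.
Four-fold degenerate third positions: 8.

8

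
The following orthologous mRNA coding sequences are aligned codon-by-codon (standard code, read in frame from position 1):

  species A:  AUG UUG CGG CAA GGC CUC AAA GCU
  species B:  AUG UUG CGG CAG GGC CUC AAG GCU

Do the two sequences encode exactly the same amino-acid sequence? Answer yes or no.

yes

Codon 1: AUG Met / AUG Met — identical.
Codon 2: UUG Leu / UUG Leu — identical.
Codon 3: CGG Arg / CGG Arg — identical.
Codon 4: CAA Gln / CAG Gln — synonymous.
Codon 5: GGC Gly / GGC Gly — identical.
Codon 6: CUC Leu / CUC Leu — identical.
Codon 7: AAA Lys / AAG Lys — synonymous.
Codon 8: GCU Ala / GCU Ala — identical.
Nonsynonymous differences: 0 → same protein.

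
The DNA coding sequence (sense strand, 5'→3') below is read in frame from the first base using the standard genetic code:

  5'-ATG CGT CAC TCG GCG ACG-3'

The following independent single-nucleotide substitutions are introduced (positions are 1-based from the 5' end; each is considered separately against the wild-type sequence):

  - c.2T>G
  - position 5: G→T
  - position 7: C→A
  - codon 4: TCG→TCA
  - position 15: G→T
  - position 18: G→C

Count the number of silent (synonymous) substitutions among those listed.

Codon 1: ATG (Met) → AGG (Arg) — missense.
Codon 2: CGT (Arg) → CTT (Leu) — missense.
Codon 3: CAC (His) → AAC (Asn) — missense.
Codon 4: TCG (Ser) → TCA (Ser) — synonymous.
Codon 5: GCG (Ala) → GCT (Ala) — synonymous.
Codon 6: ACG (Thr) → ACC (Thr) — synonymous.
Synonymous: 3 of 6.

3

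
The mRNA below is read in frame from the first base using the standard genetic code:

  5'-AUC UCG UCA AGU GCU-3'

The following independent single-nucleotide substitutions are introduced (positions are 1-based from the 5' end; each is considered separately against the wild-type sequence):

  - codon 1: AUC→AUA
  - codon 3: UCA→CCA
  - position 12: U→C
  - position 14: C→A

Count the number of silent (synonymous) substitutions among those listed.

Codon 1: AUC (Ile) → AUA (Ile) — synonymous.
Codon 3: UCA (Ser) → CCA (Pro) — missense.
Codon 4: AGU (Ser) → AGC (Ser) — synonymous.
Codon 5: GCU (Ala) → GAU (Asp) — missense.
Synonymous: 2 of 4.

2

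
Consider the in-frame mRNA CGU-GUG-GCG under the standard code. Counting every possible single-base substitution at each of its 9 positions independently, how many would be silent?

9

Codon 1 (CGU, Arg): 3 synonymous substitutions.
Codon 2 (GUG, Val): 3 synonymous substitutions.
Codon 3 (GCG, Ala): 3 synonymous substitutions.
Total: 3 + 3 + 3 = 9.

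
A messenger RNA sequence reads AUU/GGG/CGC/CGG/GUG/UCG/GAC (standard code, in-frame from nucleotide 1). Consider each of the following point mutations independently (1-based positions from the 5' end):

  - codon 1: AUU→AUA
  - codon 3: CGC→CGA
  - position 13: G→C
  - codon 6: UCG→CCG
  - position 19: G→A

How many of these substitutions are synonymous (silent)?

2

Codon 1: AUU (Ile) → AUA (Ile) — synonymous.
Codon 3: CGC (Arg) → CGA (Arg) — synonymous.
Codon 5: GUG (Val) → CUG (Leu) — missense.
Codon 6: UCG (Ser) → CCG (Pro) — missense.
Codon 7: GAC (Asp) → AAC (Asn) — missense.
Synonymous: 2 of 5.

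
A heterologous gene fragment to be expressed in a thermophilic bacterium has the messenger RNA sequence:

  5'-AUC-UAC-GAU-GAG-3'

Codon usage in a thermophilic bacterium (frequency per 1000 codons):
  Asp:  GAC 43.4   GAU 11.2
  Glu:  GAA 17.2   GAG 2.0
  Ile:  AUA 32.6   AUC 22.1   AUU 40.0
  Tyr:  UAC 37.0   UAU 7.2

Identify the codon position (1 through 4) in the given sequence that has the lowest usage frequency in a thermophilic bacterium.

Codon 1 AUC (Ile): 22.1 per 1000.
Codon 2 UAC (Tyr): 37.0 per 1000.
Codon 3 GAU (Asp): 11.2 per 1000.
Codon 4 GAG (Glu): 2.0 per 1000.
Lowest frequency is 2.0 at codon 4.

4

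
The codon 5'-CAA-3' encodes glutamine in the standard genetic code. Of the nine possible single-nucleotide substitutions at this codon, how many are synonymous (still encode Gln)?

Position 1: none → 0 synonymous.
Position 2: none → 0 synonymous.
Position 3: CAG → 1 synonymous.
Total: 0 + 0 + 1 = 1.

1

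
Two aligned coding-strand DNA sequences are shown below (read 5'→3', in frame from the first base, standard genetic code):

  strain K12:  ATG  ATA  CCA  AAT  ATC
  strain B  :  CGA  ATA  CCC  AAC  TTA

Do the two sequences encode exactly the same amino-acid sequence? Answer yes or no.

no

Codon 1: ATG Met / CGA Arg — nonsynonymous.
Codon 2: ATA Ile / ATA Ile — identical.
Codon 3: CCA Pro / CCC Pro — synonymous.
Codon 4: AAT Asn / AAC Asn — synonymous.
Codon 5: ATC Ile / TTA Leu — nonsynonymous.
Nonsynonymous differences: 2 → different protein.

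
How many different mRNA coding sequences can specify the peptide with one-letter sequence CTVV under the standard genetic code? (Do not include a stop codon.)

128

Cys: 2 codons.
Thr: 4 codons.
Val: 4 codons.
Val: 4 codons.
2 × 4 × 4 × 4 = 128.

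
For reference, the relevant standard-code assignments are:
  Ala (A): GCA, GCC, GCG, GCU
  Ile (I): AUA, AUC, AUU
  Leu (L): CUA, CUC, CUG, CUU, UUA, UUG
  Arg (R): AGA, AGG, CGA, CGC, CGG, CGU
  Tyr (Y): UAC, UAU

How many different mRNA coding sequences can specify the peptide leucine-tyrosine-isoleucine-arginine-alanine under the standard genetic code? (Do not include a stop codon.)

864

Leu: 6 codons.
Tyr: 2 codons.
Ile: 3 codons.
Arg: 6 codons.
Ala: 4 codons.
6 × 2 × 3 × 6 × 4 = 864.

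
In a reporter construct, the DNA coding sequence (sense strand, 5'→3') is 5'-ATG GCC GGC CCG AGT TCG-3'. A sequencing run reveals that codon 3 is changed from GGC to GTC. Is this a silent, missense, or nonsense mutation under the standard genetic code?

missense

Position 8 falls in codon 3: GGC → Gly.
After the substitution the codon is GTC → Val.
Gly ≠ Val, so this is a missense mutation.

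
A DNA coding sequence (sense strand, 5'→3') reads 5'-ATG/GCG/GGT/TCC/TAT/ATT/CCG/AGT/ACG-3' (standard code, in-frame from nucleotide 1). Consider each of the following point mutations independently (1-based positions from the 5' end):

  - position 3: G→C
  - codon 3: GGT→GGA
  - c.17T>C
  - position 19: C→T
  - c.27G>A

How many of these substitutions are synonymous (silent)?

Codon 1: ATG (Met) → ATC (Ile) — missense.
Codon 3: GGT (Gly) → GGA (Gly) — synonymous.
Codon 6: ATT (Ile) → ACT (Thr) — missense.
Codon 7: CCG (Pro) → TCG (Ser) — missense.
Codon 9: ACG (Thr) → ACA (Thr) — synonymous.
Synonymous: 2 of 5.

2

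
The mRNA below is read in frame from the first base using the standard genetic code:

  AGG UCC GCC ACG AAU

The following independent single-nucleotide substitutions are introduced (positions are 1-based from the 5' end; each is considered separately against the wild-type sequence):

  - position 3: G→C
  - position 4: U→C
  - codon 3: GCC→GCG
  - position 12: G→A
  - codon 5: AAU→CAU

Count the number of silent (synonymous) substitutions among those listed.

Codon 1: AGG (Arg) → AGC (Ser) — missense.
Codon 2: UCC (Ser) → CCC (Pro) — missense.
Codon 3: GCC (Ala) → GCG (Ala) — synonymous.
Codon 4: ACG (Thr) → ACA (Thr) — synonymous.
Codon 5: AAU (Asn) → CAU (His) — missense.
Synonymous: 2 of 5.

2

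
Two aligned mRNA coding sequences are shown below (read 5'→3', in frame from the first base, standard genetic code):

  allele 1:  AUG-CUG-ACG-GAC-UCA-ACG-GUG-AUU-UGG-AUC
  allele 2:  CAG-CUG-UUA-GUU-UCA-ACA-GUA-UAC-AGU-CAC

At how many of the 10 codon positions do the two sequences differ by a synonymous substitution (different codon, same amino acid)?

Codon 1: AUG Met / CAG Gln — nonsynonymous.
Codon 2: CUG Leu / CUG Leu — identical.
Codon 3: ACG Thr / UUA Leu — nonsynonymous.
Codon 4: GAC Asp / GUU Val — nonsynonymous.
Codon 5: UCA Ser / UCA Ser — identical.
Codon 6: ACG Thr / ACA Thr — synonymous.
Codon 7: GUG Val / GUA Val — synonymous.
Codon 8: AUU Ile / UAC Tyr — nonsynonymous.
Codon 9: UGG Trp / AGU Ser — nonsynonymous.
Codon 10: AUC Ile / CAC His — nonsynonymous.
Synonymous differences: 2.

2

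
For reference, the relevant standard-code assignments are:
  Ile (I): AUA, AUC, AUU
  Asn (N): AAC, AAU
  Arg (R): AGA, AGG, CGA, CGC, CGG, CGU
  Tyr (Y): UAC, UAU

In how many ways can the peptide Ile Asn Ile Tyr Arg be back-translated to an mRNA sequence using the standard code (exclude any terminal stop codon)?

Ile: 3 codons.
Asn: 2 codons.
Ile: 3 codons.
Tyr: 2 codons.
Arg: 6 codons.
3 × 2 × 3 × 2 × 6 = 216.

216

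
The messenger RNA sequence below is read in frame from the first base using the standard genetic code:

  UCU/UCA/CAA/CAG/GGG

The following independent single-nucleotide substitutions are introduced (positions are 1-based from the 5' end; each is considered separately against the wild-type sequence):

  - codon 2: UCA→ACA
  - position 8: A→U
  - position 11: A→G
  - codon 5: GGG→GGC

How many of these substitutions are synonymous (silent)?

Codon 2: UCA (Ser) → ACA (Thr) — missense.
Codon 3: CAA (Gln) → CUA (Leu) — missense.
Codon 4: CAG (Gln) → CGG (Arg) — missense.
Codon 5: GGG (Gly) → GGC (Gly) — synonymous.
Synonymous: 1 of 4.

1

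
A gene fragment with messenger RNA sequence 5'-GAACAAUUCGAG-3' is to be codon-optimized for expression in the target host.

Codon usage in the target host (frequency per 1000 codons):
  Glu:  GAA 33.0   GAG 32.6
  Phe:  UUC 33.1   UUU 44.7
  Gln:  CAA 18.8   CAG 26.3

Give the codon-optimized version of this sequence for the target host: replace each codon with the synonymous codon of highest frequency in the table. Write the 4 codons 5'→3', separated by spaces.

Codon 1 (Glu): best is GAA at 33.0.
Codon 2 (Gln): best is CAG at 26.3.
Codon 3 (Phe): best is UUU at 44.7.
Codon 4 (Glu): best is GAA at 33.0.

GAA CAG UUU GAA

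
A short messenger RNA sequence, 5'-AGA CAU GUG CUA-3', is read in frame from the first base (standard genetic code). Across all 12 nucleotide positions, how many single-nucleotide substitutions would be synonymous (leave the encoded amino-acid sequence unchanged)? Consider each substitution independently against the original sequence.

10

Codon 1 (AGA, Arg): 2 synonymous substitutions.
Codon 2 (CAU, His): 1 synonymous substitution.
Codon 3 (GUG, Val): 3 synonymous substitutions.
Codon 4 (CUA, Leu): 4 synonymous substitutions.
Total: 2 + 1 + 3 + 4 = 10.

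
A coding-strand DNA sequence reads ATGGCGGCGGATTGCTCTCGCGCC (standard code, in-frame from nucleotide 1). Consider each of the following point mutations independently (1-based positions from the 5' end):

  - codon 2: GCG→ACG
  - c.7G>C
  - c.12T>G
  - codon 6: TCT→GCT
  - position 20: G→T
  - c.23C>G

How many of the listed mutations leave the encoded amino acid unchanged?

0

Codon 2: GCG (Ala) → ACG (Thr) — missense.
Codon 3: GCG (Ala) → CCG (Pro) — missense.
Codon 4: GAT (Asp) → GAG (Glu) — missense.
Codon 6: TCT (Ser) → GCT (Ala) — missense.
Codon 7: CGC (Arg) → CTC (Leu) — missense.
Codon 8: GCC (Ala) → GGC (Gly) — missense.
Synonymous: 0 of 6.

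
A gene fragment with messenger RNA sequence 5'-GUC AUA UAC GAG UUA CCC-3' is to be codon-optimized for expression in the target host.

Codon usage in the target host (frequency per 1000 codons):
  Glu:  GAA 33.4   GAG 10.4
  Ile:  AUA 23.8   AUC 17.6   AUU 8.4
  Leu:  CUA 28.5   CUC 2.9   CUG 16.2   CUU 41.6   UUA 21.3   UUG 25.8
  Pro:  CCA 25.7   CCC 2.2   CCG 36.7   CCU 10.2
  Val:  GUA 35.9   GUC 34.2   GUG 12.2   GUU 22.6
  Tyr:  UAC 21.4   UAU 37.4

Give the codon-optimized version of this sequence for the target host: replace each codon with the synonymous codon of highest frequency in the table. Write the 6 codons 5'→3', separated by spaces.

Codon 1 (Val): best is GUA at 35.9.
Codon 2 (Ile): best is AUA at 23.8.
Codon 3 (Tyr): best is UAU at 37.4.
Codon 4 (Glu): best is GAA at 33.4.
Codon 5 (Leu): best is CUU at 41.6.
Codon 6 (Pro): best is CCG at 36.7.

GUA AUA UAU GAA CUU CCG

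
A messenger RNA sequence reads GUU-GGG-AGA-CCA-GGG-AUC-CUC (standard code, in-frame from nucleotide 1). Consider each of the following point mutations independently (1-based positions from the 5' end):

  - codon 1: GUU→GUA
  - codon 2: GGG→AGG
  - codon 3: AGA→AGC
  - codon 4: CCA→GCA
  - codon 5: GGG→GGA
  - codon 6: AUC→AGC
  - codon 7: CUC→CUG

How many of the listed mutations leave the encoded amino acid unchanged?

3

Codon 1: GUU (Val) → GUA (Val) — synonymous.
Codon 2: GGG (Gly) → AGG (Arg) — missense.
Codon 3: AGA (Arg) → AGC (Ser) — missense.
Codon 4: CCA (Pro) → GCA (Ala) — missense.
Codon 5: GGG (Gly) → GGA (Gly) — synonymous.
Codon 6: AUC (Ile) → AGC (Ser) — missense.
Codon 7: CUC (Leu) → CUG (Leu) — synonymous.
Synonymous: 3 of 7.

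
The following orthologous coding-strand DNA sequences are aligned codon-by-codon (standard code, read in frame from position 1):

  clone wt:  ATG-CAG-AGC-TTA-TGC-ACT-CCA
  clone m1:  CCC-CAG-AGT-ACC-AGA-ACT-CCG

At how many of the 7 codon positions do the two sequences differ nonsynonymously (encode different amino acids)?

Codon 1: ATG Met / CCC Pro — nonsynonymous.
Codon 2: CAG Gln / CAG Gln — identical.
Codon 3: AGC Ser / AGT Ser — synonymous.
Codon 4: TTA Leu / ACC Thr — nonsynonymous.
Codon 5: TGC Cys / AGA Arg — nonsynonymous.
Codon 6: ACT Thr / ACT Thr — identical.
Codon 7: CCA Pro / CCG Pro — synonymous.
Nonsynonymous differences: 3.

3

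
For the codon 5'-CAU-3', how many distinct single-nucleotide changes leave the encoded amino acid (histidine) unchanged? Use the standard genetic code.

Position 1: none → 0 synonymous.
Position 2: none → 0 synonymous.
Position 3: CAC → 1 synonymous.
Total: 0 + 0 + 1 = 1.

1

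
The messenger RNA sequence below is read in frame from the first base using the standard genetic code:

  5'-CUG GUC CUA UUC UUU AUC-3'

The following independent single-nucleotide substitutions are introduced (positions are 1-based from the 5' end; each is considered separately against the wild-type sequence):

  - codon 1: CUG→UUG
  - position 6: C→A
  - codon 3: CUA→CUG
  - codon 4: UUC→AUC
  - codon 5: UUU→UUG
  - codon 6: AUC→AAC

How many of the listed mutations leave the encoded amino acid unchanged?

3

Codon 1: CUG (Leu) → UUG (Leu) — synonymous.
Codon 2: GUC (Val) → GUA (Val) — synonymous.
Codon 3: CUA (Leu) → CUG (Leu) — synonymous.
Codon 4: UUC (Phe) → AUC (Ile) — missense.
Codon 5: UUU (Phe) → UUG (Leu) — missense.
Codon 6: AUC (Ile) → AAC (Asn) — missense.
Synonymous: 3 of 6.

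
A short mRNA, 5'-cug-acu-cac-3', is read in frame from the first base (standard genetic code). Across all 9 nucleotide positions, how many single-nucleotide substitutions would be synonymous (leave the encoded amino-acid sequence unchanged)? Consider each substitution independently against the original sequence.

8

Codon 1 (CUG, Leu): 4 synonymous substitutions.
Codon 2 (ACU, Thr): 3 synonymous substitutions.
Codon 3 (CAC, His): 1 synonymous substitution.
Total: 4 + 3 + 1 = 8.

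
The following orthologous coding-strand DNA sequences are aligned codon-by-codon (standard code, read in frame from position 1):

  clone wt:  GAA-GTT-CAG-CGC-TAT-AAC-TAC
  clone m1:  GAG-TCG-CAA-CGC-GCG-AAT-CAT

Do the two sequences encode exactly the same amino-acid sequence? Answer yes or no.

no

Codon 1: GAA Glu / GAG Glu — synonymous.
Codon 2: GTT Val / TCG Ser — nonsynonymous.
Codon 3: CAG Gln / CAA Gln — synonymous.
Codon 4: CGC Arg / CGC Arg — identical.
Codon 5: TAT Tyr / GCG Ala — nonsynonymous.
Codon 6: AAC Asn / AAT Asn — synonymous.
Codon 7: TAC Tyr / CAT His — nonsynonymous.
Nonsynonymous differences: 3 → different protein.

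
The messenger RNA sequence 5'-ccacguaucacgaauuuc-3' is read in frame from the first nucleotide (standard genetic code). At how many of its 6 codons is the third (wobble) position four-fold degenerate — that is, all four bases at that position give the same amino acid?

Codon 1 CCA (Pro): third position 4-fold.
Codon 2 CGU (Arg): third position 4-fold.
Codon 3 AUC (Ile): third position 3-fold.
Codon 4 ACG (Thr): third position 4-fold.
Codon 5 AAU (Asn): third position 2-fold.
Codon 6 UUC (Phe): third position 2-fold.
Four-fold degenerate third positions: 3.

3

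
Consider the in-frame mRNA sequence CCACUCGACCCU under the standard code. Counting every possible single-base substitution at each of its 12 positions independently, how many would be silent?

10

Codon 1 (CCA, Pro): 3 synonymous substitutions.
Codon 2 (CUC, Leu): 3 synonymous substitutions.
Codon 3 (GAC, Asp): 1 synonymous substitution.
Codon 4 (CCU, Pro): 3 synonymous substitutions.
Total: 3 + 3 + 1 + 3 = 10.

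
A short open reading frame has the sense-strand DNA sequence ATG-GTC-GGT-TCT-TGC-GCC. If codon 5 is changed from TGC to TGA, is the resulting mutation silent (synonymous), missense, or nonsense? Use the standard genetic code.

Position 15 falls in codon 5: TGC → Cys.
After the substitution the codon is TGA → Stop.
The new codon is a stop codon, so this is a nonsense mutation.

nonsense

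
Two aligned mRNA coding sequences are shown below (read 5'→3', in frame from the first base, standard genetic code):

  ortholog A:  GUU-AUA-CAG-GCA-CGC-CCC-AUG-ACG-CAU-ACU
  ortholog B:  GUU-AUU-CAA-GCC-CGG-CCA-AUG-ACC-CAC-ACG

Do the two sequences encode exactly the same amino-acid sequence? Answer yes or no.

Codon 1: GUU Val / GUU Val — identical.
Codon 2: AUA Ile / AUU Ile — synonymous.
Codon 3: CAG Gln / CAA Gln — synonymous.
Codon 4: GCA Ala / GCC Ala — synonymous.
Codon 5: CGC Arg / CGG Arg — synonymous.
Codon 6: CCC Pro / CCA Pro — synonymous.
Codon 7: AUG Met / AUG Met — identical.
Codon 8: ACG Thr / ACC Thr — synonymous.
Codon 9: CAU His / CAC His — synonymous.
Codon 10: ACU Thr / ACG Thr — synonymous.
Nonsynonymous differences: 0 → same protein.

yes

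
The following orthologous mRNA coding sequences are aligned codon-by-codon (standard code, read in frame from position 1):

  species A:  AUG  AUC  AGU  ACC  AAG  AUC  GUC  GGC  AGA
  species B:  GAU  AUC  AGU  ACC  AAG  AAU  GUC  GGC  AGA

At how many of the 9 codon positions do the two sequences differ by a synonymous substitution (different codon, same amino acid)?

0

Codon 1: AUG Met / GAU Asp — nonsynonymous.
Codon 2: AUC Ile / AUC Ile — identical.
Codon 3: AGU Ser / AGU Ser — identical.
Codon 4: ACC Thr / ACC Thr — identical.
Codon 5: AAG Lys / AAG Lys — identical.
Codon 6: AUC Ile / AAU Asn — nonsynonymous.
Codon 7: GUC Val / GUC Val — identical.
Codon 8: GGC Gly / GGC Gly — identical.
Codon 9: AGA Arg / AGA Arg — identical.
Synonymous differences: 0.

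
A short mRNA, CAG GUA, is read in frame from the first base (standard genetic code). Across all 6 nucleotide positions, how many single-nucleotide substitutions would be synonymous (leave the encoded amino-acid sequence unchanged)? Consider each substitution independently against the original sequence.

4

Codon 1 (CAG, Gln): 1 synonymous substitution.
Codon 2 (GUA, Val): 3 synonymous substitutions.
Total: 1 + 3 = 4.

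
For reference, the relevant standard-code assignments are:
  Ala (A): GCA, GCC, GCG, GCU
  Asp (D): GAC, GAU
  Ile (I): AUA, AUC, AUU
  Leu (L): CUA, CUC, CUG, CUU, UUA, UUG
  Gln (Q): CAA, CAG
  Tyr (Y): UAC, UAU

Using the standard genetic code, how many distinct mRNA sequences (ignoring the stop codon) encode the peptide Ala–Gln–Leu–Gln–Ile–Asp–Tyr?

Ala: 4 codons.
Gln: 2 codons.
Leu: 6 codons.
Gln: 2 codons.
Ile: 3 codons.
Asp: 2 codons.
Tyr: 2 codons.
4 × 2 × 6 × 2 × 3 × 2 × 2 = 1152.

1152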